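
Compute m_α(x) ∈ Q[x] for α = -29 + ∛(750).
m_α(x) = x^3 + 87x^2 + 2523x + 23639

Set β = α + 29 = ∛(750), so β^3 = 750. Then (α + 29)^3 - 750 = 0, i.e. α is a root of g(x) = (x + 29)^3 - 750 = x^3 + 87x^2 + 2523x + 23639. Since g(x) = h(x + 29) where h(x) = x^3 - 750, and h is irreducible over Q (because 750 is not a perfect cube, so h has no rational root, and a monic cubic with no rational root is irreducible), g is also irreducible (irreducibility is preserved under the substitution x → x + 29). Hence m_α(x) = x^3 + 87x^2 + 2523x + 23639.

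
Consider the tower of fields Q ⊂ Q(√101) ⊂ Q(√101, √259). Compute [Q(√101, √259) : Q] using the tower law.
[Q(√101, √259) : Q] = 4

[Q(√101):Q] = 2 (min poly x^2 - 101, irreducible since 101 is squarefree > 1). For the top step, suppose √259 ∈ Q(√101), say √259 = c + d√101 with c, d ∈ Q. Squaring: 259 = c^2 + 101d^2 + 2cd√101. Since √101 ∉ Q this forces 2cd = 0. If d = 0 then √259 = c ∈ Q, contradicting 259 squarefree > 1. If c = 0 then 259 = 101d^2, so 101·259 = (101d)^2 is a perfect square in Q — but 101·259 = 26159 is not a perfect square (since 101 and 259 are distinct squarefree integers). Contradiction. Hence √259 ∉ Q(√101), so x^2 - 259 stays irreducible over Q(√101) and [Q(√101, √259) : Q(√101)] = 2. By the tower law, [Q(√101, √259) : Q] = 2 · 2 = 4.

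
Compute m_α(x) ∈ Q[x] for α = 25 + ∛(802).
m_α(x) = x^3 - 75x^2 + 1875x - 16427

Set β = α - 25 = ∛(802), so β^3 = 802. Then (α - 25)^3 - 802 = 0, i.e. α is a root of g(x) = (x - 25)^3 - 802 = x^3 - 75x^2 + 1875x - 16427. Since g(x) = h(x - 25) where h(x) = x^3 - 802, and h is irreducible over Q (because 802 is not a perfect cube, so h has no rational root, and a monic cubic with no rational root is irreducible), g is also irreducible (irreducibility is preserved under the substitution x → x - 25). Hence m_α(x) = x^3 - 75x^2 + 1875x - 16427.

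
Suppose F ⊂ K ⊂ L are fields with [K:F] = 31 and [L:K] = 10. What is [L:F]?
[L:F] = 310

The tower law says that for any tower of field extensions F ⊂ K ⊂ L with finite degrees, [L:F] = [L:K] · [K:F]. Here this gives [L:F] = 10 · 31 = 310.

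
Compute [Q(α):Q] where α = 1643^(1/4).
[Q(α):Q] = 4

α is a root of x^4 - 1643. By Eisenstein's criterion at the prime p = 31 (which divides the constant term 1643 but p^2 = 961 does not, since 1643 is squarefree), x^4 - 1643 is irreducible over Q. Hence [Q(α):Q] = 4.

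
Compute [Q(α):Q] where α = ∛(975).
[Q(α):Q] = 3

The minimal polynomial of α is x^3 - 975, irreducible over Q since 975 is not a perfect cube (so x^3 - 975 has no rational root). Hence [Q(α):Q] = deg(m_α) = 3.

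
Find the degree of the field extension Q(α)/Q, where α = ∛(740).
[Q(α):Q] = 3

The minimal polynomial of α is x^3 - 740, irreducible over Q since 740 is not a perfect cube (so x^3 - 740 has no rational root). Hence [Q(α):Q] = deg(m_α) = 3.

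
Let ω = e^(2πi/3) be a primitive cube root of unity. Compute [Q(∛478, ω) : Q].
[Q(∛478, ω) : Q] = 6

[Q(∛478):Q] = 3 (min poly x^3 - 478, irreducible since 478 is not a perfect cube). [Q(ω):Q] = 2 (min poly x^2 + x + 1). Since Q(∛478) ⊂ R and ω ∉ R, we have ω ∉ Q(∛478), so x^2 + x + 1 remains irreducible over Q(∛478) and [Q(∛478, ω) : Q(∛478)] = 2. By the tower law, [Q(∛478, ω) : Q] = 3 · 2 = 6. (In fact Q(∛478, ω) is the splitting field of x^3 - 478 over Q.)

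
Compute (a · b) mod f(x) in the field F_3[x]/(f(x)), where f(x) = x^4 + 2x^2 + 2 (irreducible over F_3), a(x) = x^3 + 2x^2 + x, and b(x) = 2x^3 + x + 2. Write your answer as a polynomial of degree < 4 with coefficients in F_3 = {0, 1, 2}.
a · b ≡ 2x^3 + 2 (mod f(x))

Multiply in F_3[x]: a(x)·b(x) = (x^3 + 2x^2 + x)·(2x^3 + x + 2) = 2x^6 + x^5 + x^3 + 2x^2 + 2x. This has degree ≥ 4, so divide by f(x) over F_3: 2x^6 + x^5 + x^3 + 2x^2 + 2x = (2x^2 + x + 2)·(x^4 + 2x^2 + 2) + (2x^3 + 2). Hence a·b ≡ 2x^3 + 2 (mod f). (F_3[x]/(f) is a field with 3^4 = 81 elements since f is irreducible of degree 4.)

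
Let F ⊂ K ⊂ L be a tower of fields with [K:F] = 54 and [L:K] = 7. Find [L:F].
[L:F] = 378

The tower law says that for any tower of field extensions F ⊂ K ⊂ L with finite degrees, [L:F] = [L:K] · [K:F]. Here this gives [L:F] = 7 · 54 = 378.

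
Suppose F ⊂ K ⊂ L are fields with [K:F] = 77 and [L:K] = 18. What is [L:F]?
[L:F] = 1386

The tower law says that for any tower of field extensions F ⊂ K ⊂ L with finite degrees, [L:F] = [L:K] · [K:F]. Here this gives [L:F] = 18 · 77 = 1386.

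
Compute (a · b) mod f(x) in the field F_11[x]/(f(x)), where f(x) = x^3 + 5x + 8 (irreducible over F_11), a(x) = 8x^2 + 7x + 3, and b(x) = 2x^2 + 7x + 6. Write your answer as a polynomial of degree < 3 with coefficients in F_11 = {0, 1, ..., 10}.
a · b ≡ x^2 + 3x + 8 (mod f(x))

Multiply in F_11[x]: a(x)·b(x) = (8x^2 + 7x + 3)·(2x^2 + 7x + 6) = 5x^4 + 4x^3 + 4x^2 + 8x + 7. This has degree ≥ 3, so divide by f(x) over F_11: 5x^4 + 4x^3 + 4x^2 + 8x + 7 = (5x + 4)·(x^3 + 5x + 8) + (x^2 + 3x + 8). Hence a·b ≡ x^2 + 3x + 8 (mod f). (F_11[x]/(f) is a field with 11^3 = 1331 elements since f is irreducible of degree 3.)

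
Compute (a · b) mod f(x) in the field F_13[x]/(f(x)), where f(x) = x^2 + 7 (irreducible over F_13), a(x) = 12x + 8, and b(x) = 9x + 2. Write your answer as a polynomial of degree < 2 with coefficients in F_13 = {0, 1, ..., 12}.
a · b ≡ 5x + 1 (mod f(x))

Multiply in F_13[x]: a(x)·b(x) = (12x + 8)·(9x + 2) = 4x^2 + 5x + 3. This has degree ≥ 2, so divide by f(x) over F_13: 4x^2 + 5x + 3 = (4)·(x^2 + 7) + (5x + 1). Hence a·b ≡ 5x + 1 (mod f). (F_13[x]/(f) is a field with 13^2 = 169 elements since f is irreducible of degree 2.)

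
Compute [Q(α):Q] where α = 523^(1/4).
[Q(α):Q] = 4

α is a root of x^4 - 523. By Eisenstein's criterion at the prime p = 523 (which divides the constant term 523 but p^2 = 273529 does not, since 523 is squarefree), x^4 - 523 is irreducible over Q. Hence [Q(α):Q] = 4.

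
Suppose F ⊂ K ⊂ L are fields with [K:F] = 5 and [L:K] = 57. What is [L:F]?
[L:F] = 285

The tower law says that for any tower of field extensions F ⊂ K ⊂ L with finite degrees, [L:F] = [L:K] · [K:F]. Here this gives [L:F] = 57 · 5 = 285.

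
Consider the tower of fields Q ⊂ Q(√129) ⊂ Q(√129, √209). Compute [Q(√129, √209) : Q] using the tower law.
[Q(√129, √209) : Q] = 4

[Q(√129):Q] = 2 (min poly x^2 - 129, irreducible since 129 is squarefree > 1). For the top step, suppose √209 ∈ Q(√129), say √209 = c + d√129 with c, d ∈ Q. Squaring: 209 = c^2 + 129d^2 + 2cd√129. Since √129 ∉ Q this forces 2cd = 0. If d = 0 then √209 = c ∈ Q, contradicting 209 squarefree > 1. If c = 0 then 209 = 129d^2, so 129·209 = (129d)^2 is a perfect square in Q — but 129·209 = 26961 is not a perfect square (since 129 and 209 are distinct squarefree integers). Contradiction. Hence √209 ∉ Q(√129), so x^2 - 209 stays irreducible over Q(√129) and [Q(√129, √209) : Q(√129)] = 2. By the tower law, [Q(√129, √209) : Q] = 2 · 2 = 4.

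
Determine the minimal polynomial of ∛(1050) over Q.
m_α(x) = x^3 - 1050

α satisfies α^3 = 1050, so x^3 - 1050 annihilates α. By the rational root test, a rational root p/q (in lowest terms) of x^3 - 1050 would satisfy p^3 = 1050 q^3, forcing q = 1 and p^3 = 1050; but 1050 is not a perfect cube, contradiction. A monic cubic over Q with no rational root is irreducible (any nontrivial factorization would include a linear factor). Hence x^3 - 1050 is the minimal polynomial of α, and in particular [Q(α):Q] = 3.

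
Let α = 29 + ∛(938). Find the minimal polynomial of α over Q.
m_α(x) = x^3 - 87x^2 + 2523x - 25327

Set β = α - 29 = ∛(938), so β^3 = 938. Then (α - 29)^3 - 938 = 0, i.e. α is a root of g(x) = (x - 29)^3 - 938 = x^3 - 87x^2 + 2523x - 25327. Since g(x) = h(x - 29) where h(x) = x^3 - 938, and h is irreducible over Q (because 938 is not a perfect cube, so h has no rational root, and a monic cubic with no rational root is irreducible), g is also irreducible (irreducibility is preserved under the substitution x → x - 29). Hence m_α(x) = x^3 - 87x^2 + 2523x - 25327.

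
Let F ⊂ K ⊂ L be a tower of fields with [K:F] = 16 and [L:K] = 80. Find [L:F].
[L:F] = 1280

The tower law says that for any tower of field extensions F ⊂ K ⊂ L with finite degrees, [L:F] = [L:K] · [K:F]. Here this gives [L:F] = 80 · 16 = 1280.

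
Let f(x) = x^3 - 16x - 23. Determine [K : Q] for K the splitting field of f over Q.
[K : Q] = 6

By the rational root test, any rational root of the monic integer polynomial f(x) = x^3 - 16x - 23 must be an integer dividing the constant term -23, i.e. one of ±{1, 23}. Evaluating: f(1) = -38, f(-1) = -8, f(23) = 11776, f(-23) = -11822; none is 0, so f has no rational root and is therefore irreducible over Q (a cubic with no linear factor over a field is irreducible). For an irreducible cubic, the Galois group is A_3 or S_3 according as the discriminant disc(f) = -4a^3 - 27b^2 = -4·(-16)^3 - 27·(-23)^2 = 2101 is or is not a square in Q. Here disc(f) = 2101 is not a perfect square in Q, so the Galois group of f over Q is not contained in A_3 and must be all of S_3. The splitting field has degree |S_3| = 6 over Q, so [K : Q] = 6.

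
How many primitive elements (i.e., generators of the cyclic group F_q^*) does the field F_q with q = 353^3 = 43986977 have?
There are φ(43986976) = 18938880 primitive elements

F_q^* is cyclic of order q - 1 = 43986976. A cyclic group of order m has exactly φ(m) generators. Here m = 43986976 = 2^5 · 11 · 19 · 6577, so the number of primitive elements is φ(43986976) = 18938880.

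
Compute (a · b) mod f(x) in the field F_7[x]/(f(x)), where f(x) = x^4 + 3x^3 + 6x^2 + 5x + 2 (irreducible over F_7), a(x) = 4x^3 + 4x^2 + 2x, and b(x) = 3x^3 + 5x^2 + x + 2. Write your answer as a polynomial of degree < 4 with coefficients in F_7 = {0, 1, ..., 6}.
a · b ≡ 6x^3 + 4x^2 + x + 4 (mod f(x))

Multiply in F_7[x]: a(x)·b(x) = (4x^3 + 4x^2 + 2x)·(3x^3 + 5x^2 + x + 2) = 5x^6 + 4x^5 + 2x^4 + x^3 + 3x^2 + 4x. This has degree ≥ 4, so divide by f(x) over F_7: 5x^6 + 4x^5 + 2x^4 + x^3 + 3x^2 + 4x = (5x^2 + 3x + 5)·(x^4 + 3x^3 + 6x^2 + 5x + 2) + (6x^3 + 4x^2 + x + 4). Hence a·b ≡ 6x^3 + 4x^2 + x + 4 (mod f). (F_7[x]/(f) is a field with 7^4 = 2401 elements since f is irreducible of degree 4.)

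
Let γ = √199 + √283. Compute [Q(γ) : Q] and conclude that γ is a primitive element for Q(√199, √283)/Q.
[Q(γ) : Q] = 4 (equivalently, Q(γ) = Q(√199, √283))

Obviously Q(γ) ⊆ Q(√199, √283), and [Q(√199, √283):Q] = 4 (since 199, 283 are distinct squarefree integers > 1 with 56317 not a perfect square). To show equality we compute the minimal polynomial of γ. From γ = √199 + √283: γ^2 = 199 + 2√(56317) + 283 = 482 + 2√(56317), so γ^2 - 482 = 2√(56317); squaring, (γ^2 - 482)^2 = 4·56317, i.e. γ^4 - 964γ^2 + 232324 - 225268 = 0, i.e. γ^4 - 964γ^2 + 7056 = 0. So γ is a root of x^4 - 964x^2 + 7056. This polynomial is irreducible over Q: it has no rational root (each ±√199 ± √283 is irrational), and any factorization into two quadratics over Q would force √(56317) ∈ Q (pairing opposite roots) or √199, √283 ∈ Q (other pairings), all impossible. Hence [Q(γ):Q] = 4 = [Q(√199, √283):Q], so Q(γ) = Q(√199, √283).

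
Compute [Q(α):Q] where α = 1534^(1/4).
[Q(α):Q] = 4

α is a root of x^4 - 1534. By Eisenstein's criterion at the prime p = 2 (which divides the constant term 1534 but p^2 = 4 does not, since 1534 is squarefree), x^4 - 1534 is irreducible over Q. Hence [Q(α):Q] = 4.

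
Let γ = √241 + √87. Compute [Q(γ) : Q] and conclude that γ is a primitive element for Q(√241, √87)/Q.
[Q(γ) : Q] = 4 (equivalently, Q(γ) = Q(√241, √87))

Obviously Q(γ) ⊆ Q(√241, √87), and [Q(√241, √87):Q] = 4 (since 241, 87 are distinct squarefree integers > 1 with 20967 not a perfect square). To show equality we compute the minimal polynomial of γ. From γ = √241 + √87: γ^2 = 241 + 2√(20967) + 87 = 328 + 2√(20967), so γ^2 - 328 = 2√(20967); squaring, (γ^2 - 328)^2 = 4·20967, i.e. γ^4 - 656γ^2 + 107584 - 83868 = 0, i.e. γ^4 - 656γ^2 + 23716 = 0. So γ is a root of x^4 - 656x^2 + 23716. This polynomial is irreducible over Q: it has no rational root (each ±√241 ± √87 is irrational), and any factorization into two quadratics over Q would force √(20967) ∈ Q (pairing opposite roots) or √241, √87 ∈ Q (other pairings), all impossible. Hence [Q(γ):Q] = 4 = [Q(√241, √87):Q], so Q(γ) = Q(√241, √87).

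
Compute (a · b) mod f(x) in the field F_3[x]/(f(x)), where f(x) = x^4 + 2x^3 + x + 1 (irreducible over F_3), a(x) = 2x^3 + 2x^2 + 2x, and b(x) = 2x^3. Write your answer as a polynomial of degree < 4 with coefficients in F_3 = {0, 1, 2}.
a · b ≡ 2x^3 + x (mod f(x))

Multiply in F_3[x]: a(x)·b(x) = (2x^3 + 2x^2 + 2x)·(2x^3) = x^6 + x^5 + x^4. This has degree ≥ 4, so divide by f(x) over F_3: x^6 + x^5 + x^4 = (x^2 + 2x)·(x^4 + 2x^3 + x + 1) + (2x^3 + x). Hence a·b ≡ 2x^3 + x (mod f). (F_3[x]/(f) is a field with 3^4 = 81 elements since f is irreducible of degree 4.)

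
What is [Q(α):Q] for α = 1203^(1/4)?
[Q(α):Q] = 4

α is a root of x^4 - 1203. By Eisenstein's criterion at the prime p = 3 (which divides the constant term 1203 but p^2 = 9 does not, since 1203 is squarefree), x^4 - 1203 is irreducible over Q. Hence [Q(α):Q] = 4.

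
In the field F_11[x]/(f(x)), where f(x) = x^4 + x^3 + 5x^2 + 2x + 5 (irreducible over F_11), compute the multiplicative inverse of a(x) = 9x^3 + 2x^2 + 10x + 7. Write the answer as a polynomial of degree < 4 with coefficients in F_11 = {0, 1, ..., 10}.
a(x)^(-1) ≡ 5x^3 + 3x^2 + 5x + 10 (mod f(x))

Since f is irreducible over F_11, F_11[x]/(f) is a field and a(x) ≠ 0 has an inverse. Apply the extended Euclidean algorithm to f(x) and a(x) in F_11[x]: f(x) = (5x + 10)·a(x) + (x^2 + 10x + 1);  a(x) = (9x)·(x^2 + 10x + 1) + (x + 7);  (x^2 + 10x + 1) = (x + 3)·(x + 7) + (2). The last nonzero remainder is the constant 2 = gcd(f, a) in F_11. Back-substituting through the division chain expresses 2 = s(x)·a(x) + t(x)·f(x) with s(x) ≡ 10x^3 + 6x^2 + 10x + 9 (mod f), so (10x^3 + 6x^2 + 10x + 9)·a(x) ≡ 2 (mod f). Multiplying by 2^(-1) ≡ 6 in F_11 gives a(x)^(-1) ≡ 6·(10x^3 + 6x^2 + 10x + 9) ≡ 5x^3 + 3x^2 + 5x + 10 (mod f). Check: (9x^3 + 2x^2 + 10x + 7)·(5x^3 + 3x^2 + 5x + 10) = x^6 + 4x^5 + 2x^4 + 3x^2 + 3x + 4 ≡ 1 (mod x^4 + x^3 + 5x^2 + 2x + 5).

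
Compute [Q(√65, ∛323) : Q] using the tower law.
[Q(√65, ∛323) : Q] = 6

Let L = Q(√65, ∛323). Since Q(√65) ⊂ L and [Q(√65):Q] = 2, the tower law gives 2 | [L:Q]. Likewise Q(∛323) ⊂ L with [Q(∛323):Q] = 3 (because 323 is not a perfect cube), so 3 | [L:Q]. As gcd(2,3) = 1, [L:Q] is divisible by 6. Conversely L is generated over Q by √65 and ∛323, so [L:Q] ≤ 2·3 = 6. Therefore [Q(√65, ∛323) : Q] = 6.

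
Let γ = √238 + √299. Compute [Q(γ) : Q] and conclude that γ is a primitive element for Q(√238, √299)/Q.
[Q(γ) : Q] = 4 (equivalently, Q(γ) = Q(√238, √299))

Obviously Q(γ) ⊆ Q(√238, √299), and [Q(√238, √299):Q] = 4 (since 238, 299 are distinct squarefree integers > 1 with 71162 not a perfect square). To show equality we compute the minimal polynomial of γ. From γ = √238 + √299: γ^2 = 238 + 2√(71162) + 299 = 537 + 2√(71162), so γ^2 - 537 = 2√(71162); squaring, (γ^2 - 537)^2 = 4·71162, i.e. γ^4 - 1074γ^2 + 288369 - 284648 = 0, i.e. γ^4 - 1074γ^2 + 3721 = 0. So γ is a root of x^4 - 1074x^2 + 3721. This polynomial is irreducible over Q: it has no rational root (each ±√238 ± √299 is irrational), and any factorization into two quadratics over Q would force √(71162) ∈ Q (pairing opposite roots) or √238, √299 ∈ Q (other pairings), all impossible. Hence [Q(γ):Q] = 4 = [Q(√238, √299):Q], so Q(γ) = Q(√238, √299).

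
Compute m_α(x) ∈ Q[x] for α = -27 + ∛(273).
m_α(x) = x^3 + 81x^2 + 2187x + 19410

Set β = α + 27 = ∛(273), so β^3 = 273. Then (α + 27)^3 - 273 = 0, i.e. α is a root of g(x) = (x + 27)^3 - 273 = x^3 + 81x^2 + 2187x + 19410. Since g(x) = h(x + 27) where h(x) = x^3 - 273, and h is irreducible over Q (because 273 is not a perfect cube, so h has no rational root, and a monic cubic with no rational root is irreducible), g is also irreducible (irreducibility is preserved under the substitution x → x + 27). Hence m_α(x) = x^3 + 81x^2 + 2187x + 19410.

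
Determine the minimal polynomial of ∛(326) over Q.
m_α(x) = x^3 - 326

α satisfies α^3 = 326, so x^3 - 326 annihilates α. By the rational root test, a rational root p/q (in lowest terms) of x^3 - 326 would satisfy p^3 = 326 q^3, forcing q = 1 and p^3 = 326; but 326 is not a perfect cube, contradiction. A monic cubic over Q with no rational root is irreducible (any nontrivial factorization would include a linear factor). Hence x^3 - 326 is the minimal polynomial of α, and in particular [Q(α):Q] = 3.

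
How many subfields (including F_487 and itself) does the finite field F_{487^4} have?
F_{487^4} has 3 subfields

The subfields of F_{p^n} are exactly the fields F_{p^d} for d | n (each is the fixed field of the unique index-d subgroup of Gal(F_{p^n}/F_p) ≅ Z/nZ). The divisors of n = 4 are {1, 2, 4}, giving 3 subfields: F_{487^1}, F_{487^2}, F_{487^4}.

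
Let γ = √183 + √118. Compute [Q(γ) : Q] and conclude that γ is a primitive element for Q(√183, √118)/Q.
[Q(γ) : Q] = 4 (equivalently, Q(γ) = Q(√183, √118))

Obviously Q(γ) ⊆ Q(√183, √118), and [Q(√183, √118):Q] = 4 (since 183, 118 are distinct squarefree integers > 1 with 21594 not a perfect square). To show equality we compute the minimal polynomial of γ. From γ = √183 + √118: γ^2 = 183 + 2√(21594) + 118 = 301 + 2√(21594), so γ^2 - 301 = 2√(21594); squaring, (γ^2 - 301)^2 = 4·21594, i.e. γ^4 - 602γ^2 + 90601 - 86376 = 0, i.e. γ^4 - 602γ^2 + 4225 = 0. So γ is a root of x^4 - 602x^2 + 4225. This polynomial is irreducible over Q: it has no rational root (each ±√183 ± √118 is irrational), and any factorization into two quadratics over Q would force √(21594) ∈ Q (pairing opposite roots) or √183, √118 ∈ Q (other pairings), all impossible. Hence [Q(γ):Q] = 4 = [Q(√183, √118):Q], so Q(γ) = Q(√183, √118).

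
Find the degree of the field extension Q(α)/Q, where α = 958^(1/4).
[Q(α):Q] = 4

α is a root of x^4 - 958. By Eisenstein's criterion at the prime p = 2 (which divides the constant term 958 but p^2 = 4 does not, since 958 is squarefree), x^4 - 958 is irreducible over Q. Hence [Q(α):Q] = 4.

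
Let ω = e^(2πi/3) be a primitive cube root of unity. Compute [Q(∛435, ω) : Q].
[Q(∛435, ω) : Q] = 6

[Q(∛435):Q] = 3 (min poly x^3 - 435, irreducible since 435 is not a perfect cube). [Q(ω):Q] = 2 (min poly x^2 + x + 1). Since Q(∛435) ⊂ R and ω ∉ R, we have ω ∉ Q(∛435), so x^2 + x + 1 remains irreducible over Q(∛435) and [Q(∛435, ω) : Q(∛435)] = 2. By the tower law, [Q(∛435, ω) : Q] = 3 · 2 = 6. (In fact Q(∛435, ω) is the splitting field of x^3 - 435 over Q.)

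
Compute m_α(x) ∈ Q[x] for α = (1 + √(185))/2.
m_α(x) = x^2 - x - 46

From 2α - 1 = √(185), squaring gives (2α - 1)^2 = 185, i.e. 4α^2 - 4α + 1 = 185, so α^2 - α + (1 - 185)/4 = 0. Since 185 ≡ 1 (mod 4), (1 - 185)/4 = -46 ∈ Z. The polynomial x^2 - x - 46 has discriminant 1 - 4·(-46) = 185, which is not a perfect square in Q (d = 185 is squarefree and ≠ 1), so x^2 - x - 46 is irreducible over Q. It is the minimal polynomial of α.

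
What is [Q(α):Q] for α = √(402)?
[Q(α):Q] = 2

[Q(α):Q] equals the degree of the minimal polynomial of α. Here α^2 = 402 and x^2 - 402 is irreducible (d = 402 is squarefree, ≠ 1, hence not a square), so deg(m_α) = 2. Thus [Q(α):Q] = 2.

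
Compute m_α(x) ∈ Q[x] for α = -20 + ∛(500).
m_α(x) = x^3 + 60x^2 + 1200x + 7500

Set β = α + 20 = ∛(500), so β^3 = 500. Then (α + 20)^3 - 500 = 0, i.e. α is a root of g(x) = (x + 20)^3 - 500 = x^3 + 60x^2 + 1200x + 7500. Since g(x) = h(x + 20) where h(x) = x^3 - 500, and h is irreducible over Q (because 500 is not a perfect cube, so h has no rational root, and a monic cubic with no rational root is irreducible), g is also irreducible (irreducibility is preserved under the substitution x → x + 20). Hence m_α(x) = x^3 + 60x^2 + 1200x + 7500.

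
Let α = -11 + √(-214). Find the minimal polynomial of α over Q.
m_α(x) = x^2 + 22x + 335

From α + 11 = √(-214), squaring gives (α + 11)^2 = -214, i.e. α^2 + 22α + 121 = -214, so α^2 + 22α + 335 = 0. The discriminant of x^2 + 22x + 335 is (22)^2 - 4·(335) = 484 - 1340 = -856, and 4·(-214) is not a perfect square in Q since -214 is squarefree and ≠ 1. Hence x^2 + 22x + 335 is irreducible over Q and is the minimal polynomial of α.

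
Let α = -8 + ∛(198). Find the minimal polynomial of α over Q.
m_α(x) = x^3 + 24x^2 + 192x + 314

Set β = α + 8 = ∛(198), so β^3 = 198. Then (α + 8)^3 - 198 = 0, i.e. α is a root of g(x) = (x + 8)^3 - 198 = x^3 + 24x^2 + 192x + 314. Since g(x) = h(x + 8) where h(x) = x^3 - 198, and h is irreducible over Q (because 198 is not a perfect cube, so h has no rational root, and a monic cubic with no rational root is irreducible), g is also irreducible (irreducibility is preserved under the substitution x → x + 8). Hence m_α(x) = x^3 + 24x^2 + 192x + 314.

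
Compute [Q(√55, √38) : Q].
[Q(√55, √38) : Q] = 4

[Q(√55):Q] = 2 (min poly x^2 - 55, irreducible since 55 is squarefree > 1). For the top step, suppose √38 ∈ Q(√55), say √38 = c + d√55 with c, d ∈ Q. Squaring: 38 = c^2 + 55d^2 + 2cd√55. Since √55 ∉ Q this forces 2cd = 0. If d = 0 then √38 = c ∈ Q, contradicting 38 squarefree > 1. If c = 0 then 38 = 55d^2, so 55·38 = (55d)^2 is a perfect square in Q — but 55·38 = 2090 is not a perfect square (since 55 and 38 are distinct squarefree integers). Contradiction. Hence √38 ∉ Q(√55), so x^2 - 38 stays irreducible over Q(√55) and [Q(√55, √38) : Q(√55)] = 2. By the tower law, [Q(√55, √38) : Q] = 2 · 2 = 4.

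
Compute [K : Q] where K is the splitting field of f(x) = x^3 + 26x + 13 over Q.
[K : Q] = 6

By the rational root test, any rational root of the monic integer polynomial f(x) = x^3 + 26x + 13 must be an integer dividing the constant term 13, i.e. one of ±{1, 13}. Evaluating: f(1) = 40, f(-1) = -14, f(13) = 2548, f(-13) = -2522; none is 0, so f has no rational root and is therefore irreducible over Q (a cubic with no linear factor over a field is irreducible). For an irreducible cubic, the Galois group is A_3 or S_3 according as the discriminant disc(f) = -4a^3 - 27b^2 = -4·(26)^3 - 27·(13)^2 = -74867 is or is not a square in Q. Here disc(f) = -74867 is not a perfect square in Q, so the Galois group of f over Q is not contained in A_3 and must be all of S_3. The splitting field has degree |S_3| = 6 over Q, so [K : Q] = 6.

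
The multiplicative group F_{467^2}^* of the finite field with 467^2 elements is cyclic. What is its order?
|F_{467^2}^*| = 218088

F_{467^2} has 467^2 = 218089 elements; its multiplicative group consists of all nonzero elements, so |F_{467^2}^*| = 218089 - 1 = 218088. (It is cyclic since any finite subgroup of the multiplicative group of a field is cyclic.)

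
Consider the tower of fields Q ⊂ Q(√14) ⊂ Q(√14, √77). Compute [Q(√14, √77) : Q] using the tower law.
[Q(√14, √77) : Q] = 4

[Q(√14):Q] = 2 (min poly x^2 - 14, irreducible since 14 is squarefree > 1). For the top step, suppose √77 ∈ Q(√14), say √77 = c + d√14 with c, d ∈ Q. Squaring: 77 = c^2 + 14d^2 + 2cd√14. Since √14 ∉ Q this forces 2cd = 0. If d = 0 then √77 = c ∈ Q, contradicting 77 squarefree > 1. If c = 0 then 77 = 14d^2, so 14·77 = (14d)^2 is a perfect square in Q — but 14·77 = 1078 is not a perfect square (since 14 and 77 are distinct squarefree integers). Contradiction. Hence √77 ∉ Q(√14), so x^2 - 77 stays irreducible over Q(√14) and [Q(√14, √77) : Q(√14)] = 2. By the tower law, [Q(√14, √77) : Q] = 2 · 2 = 4.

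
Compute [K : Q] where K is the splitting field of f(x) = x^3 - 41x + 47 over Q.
[K : Q] = 6

By the rational root test, any rational root of the monic integer polynomial f(x) = x^3 - 41x + 47 must be an integer dividing the constant term 47, i.e. one of ±{1, 47}. Evaluating: f(1) = 7, f(-1) = 87, f(47) = 101943, f(-47) = -101849; none is 0, so f has no rational root and is therefore irreducible over Q (a cubic with no linear factor over a field is irreducible). For an irreducible cubic, the Galois group is A_3 or S_3 according as the discriminant disc(f) = -4a^3 - 27b^2 = -4·(-41)^3 - 27·(47)^2 = 216041 is or is not a square in Q. Here disc(f) = 216041 is not a perfect square in Q, so the Galois group of f over Q is not contained in A_3 and must be all of S_3. The splitting field has degree |S_3| = 6 over Q, so [K : Q] = 6.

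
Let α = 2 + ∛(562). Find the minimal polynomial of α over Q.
m_α(x) = x^3 - 6x^2 + 12x - 570

Set β = α - 2 = ∛(562), so β^3 = 562. Then (α - 2)^3 - 562 = 0, i.e. α is a root of g(x) = (x - 2)^3 - 562 = x^3 - 6x^2 + 12x - 570. Since g(x) = h(x - 2) where h(x) = x^3 - 562, and h is irreducible over Q (because 562 is not a perfect cube, so h has no rational root, and a monic cubic with no rational root is irreducible), g is also irreducible (irreducibility is preserved under the substitution x → x - 2). Hence m_α(x) = x^3 - 6x^2 + 12x - 570.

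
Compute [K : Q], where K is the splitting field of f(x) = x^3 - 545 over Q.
[K : Q] = 6

The roots of x^3 - 545 are ∛545, ω∛545, ω^2∛545 where ω = e^(2πi/3) is a primitive cube root of unity, so K = Q(∛545, ω). Now [Q(∛545):Q] = 3 (since 545 is not a perfect cube, x^3 - 545 is irreducible) and [Q(ω):Q] = 2. Both 2 and 3 divide [K:Q], and [K:Q] ≤ 3·2 = 6, so [K:Q] = 6. (Equivalently: Q(∛545) ⊂ R but ω ∉ R, so [K : Q(∛545)] = 2.)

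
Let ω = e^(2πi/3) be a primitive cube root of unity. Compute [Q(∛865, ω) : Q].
[Q(∛865, ω) : Q] = 6

[Q(∛865):Q] = 3 (min poly x^3 - 865, irreducible since 865 is not a perfect cube). [Q(ω):Q] = 2 (min poly x^2 + x + 1). Since Q(∛865) ⊂ R and ω ∉ R, we have ω ∉ Q(∛865), so x^2 + x + 1 remains irreducible over Q(∛865) and [Q(∛865, ω) : Q(∛865)] = 2. By the tower law, [Q(∛865, ω) : Q] = 3 · 2 = 6. (In fact Q(∛865, ω) is the splitting field of x^3 - 865 over Q.)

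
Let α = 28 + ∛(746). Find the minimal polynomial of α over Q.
m_α(x) = x^3 - 84x^2 + 2352x - 22698

Set β = α - 28 = ∛(746), so β^3 = 746. Then (α - 28)^3 - 746 = 0, i.e. α is a root of g(x) = (x - 28)^3 - 746 = x^3 - 84x^2 + 2352x - 22698. Since g(x) = h(x - 28) where h(x) = x^3 - 746, and h is irreducible over Q (because 746 is not a perfect cube, so h has no rational root, and a monic cubic with no rational root is irreducible), g is also irreducible (irreducibility is preserved under the substitution x → x - 28). Hence m_α(x) = x^3 - 84x^2 + 2352x - 22698.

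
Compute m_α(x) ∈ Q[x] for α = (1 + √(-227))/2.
m_α(x) = x^2 - x + 57

From 2α - 1 = √(-227), squaring gives (2α - 1)^2 = -227, i.e. 4α^2 - 4α + 1 = -227, so α^2 - α + (1 + 227)/4 = 0. Since -227 ≡ 1 (mod 4), (1 + 227)/4 = 57 ∈ Z. The polynomial x^2 - x + 57 has discriminant 1 - 4·(57) = -227, which is not a perfect square in Q (d = -227 is squarefree and ≠ 1), so x^2 - x + 57 is irreducible over Q. It is the minimal polynomial of α.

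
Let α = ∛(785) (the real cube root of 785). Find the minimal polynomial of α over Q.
m_α(x) = x^3 - 785

α satisfies α^3 = 785, so x^3 - 785 annihilates α. By the rational root test, a rational root p/q (in lowest terms) of x^3 - 785 would satisfy p^3 = 785 q^3, forcing q = 1 and p^3 = 785; but 785 is not a perfect cube, contradiction. A monic cubic over Q with no rational root is irreducible (any nontrivial factorization would include a linear factor). Hence x^3 - 785 is the minimal polynomial of α, and in particular [Q(α):Q] = 3.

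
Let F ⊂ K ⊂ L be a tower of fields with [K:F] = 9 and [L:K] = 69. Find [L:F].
[L:F] = 621

The tower law says that for any tower of field extensions F ⊂ K ⊂ L with finite degrees, [L:F] = [L:K] · [K:F]. Here this gives [L:F] = 69 · 9 = 621.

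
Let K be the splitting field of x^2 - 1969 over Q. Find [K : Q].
[K : Q] = 2

f(x) = x^2 - 1969 factors as (x - √1969)(x + √1969). The splitting field is K = Q(√1969). Since 1969 is squarefree and > 1, it is not a perfect square, so x^2 - 1969 is irreducible over Q and [Q(√1969) : Q] = 2. Hence [K : Q] = 2.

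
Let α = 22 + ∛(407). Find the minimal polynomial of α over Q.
m_α(x) = x^3 - 66x^2 + 1452x - 11055

Set β = α - 22 = ∛(407), so β^3 = 407. Then (α - 22)^3 - 407 = 0, i.e. α is a root of g(x) = (x - 22)^3 - 407 = x^3 - 66x^2 + 1452x - 11055. Since g(x) = h(x - 22) where h(x) = x^3 - 407, and h is irreducible over Q (because 407 is not a perfect cube, so h has no rational root, and a monic cubic with no rational root is irreducible), g is also irreducible (irreducibility is preserved under the substitution x → x - 22). Hence m_α(x) = x^3 - 66x^2 + 1452x - 11055.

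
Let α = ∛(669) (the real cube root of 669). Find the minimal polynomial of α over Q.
m_α(x) = x^3 - 669

α satisfies α^3 = 669, so x^3 - 669 annihilates α. By the rational root test, a rational root p/q (in lowest terms) of x^3 - 669 would satisfy p^3 = 669 q^3, forcing q = 1 and p^3 = 669; but 669 is not a perfect cube, contradiction. A monic cubic over Q with no rational root is irreducible (any nontrivial factorization would include a linear factor). Hence x^3 - 669 is the minimal polynomial of α, and in particular [Q(α):Q] = 3.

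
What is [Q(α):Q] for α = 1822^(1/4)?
[Q(α):Q] = 4

α is a root of x^4 - 1822. By Eisenstein's criterion at the prime p = 2 (which divides the constant term 1822 but p^2 = 4 does not, since 1822 is squarefree), x^4 - 1822 is irreducible over Q. Hence [Q(α):Q] = 4.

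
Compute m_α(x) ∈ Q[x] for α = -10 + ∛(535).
m_α(x) = x^3 + 30x^2 + 300x + 465

Set β = α + 10 = ∛(535), so β^3 = 535. Then (α + 10)^3 - 535 = 0, i.e. α is a root of g(x) = (x + 10)^3 - 535 = x^3 + 30x^2 + 300x + 465. Since g(x) = h(x + 10) where h(x) = x^3 - 535, and h is irreducible over Q (because 535 is not a perfect cube, so h has no rational root, and a monic cubic with no rational root is irreducible), g is also irreducible (irreducibility is preserved under the substitution x → x + 10). Hence m_α(x) = x^3 + 30x^2 + 300x + 465.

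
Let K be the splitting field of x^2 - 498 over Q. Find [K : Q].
[K : Q] = 2

f(x) = x^2 - 498 factors as (x - √498)(x + √498). The splitting field is K = Q(√498). Since 498 is squarefree and > 1, it is not a perfect square, so x^2 - 498 is irreducible over Q and [Q(√498) : Q] = 2. Hence [K : Q] = 2.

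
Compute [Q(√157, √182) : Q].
[Q(√157, √182) : Q] = 4

[Q(√157):Q] = 2 (min poly x^2 - 157, irreducible since 157 is squarefree > 1). For the top step, suppose √182 ∈ Q(√157), say √182 = c + d√157 with c, d ∈ Q. Squaring: 182 = c^2 + 157d^2 + 2cd√157. Since √157 ∉ Q this forces 2cd = 0. If d = 0 then √182 = c ∈ Q, contradicting 182 squarefree > 1. If c = 0 then 182 = 157d^2, so 157·182 = (157d)^2 is a perfect square in Q — but 157·182 = 28574 is not a perfect square (since 157 and 182 are distinct squarefree integers). Contradiction. Hence √182 ∉ Q(√157), so x^2 - 182 stays irreducible over Q(√157) and [Q(√157, √182) : Q(√157)] = 2. By the tower law, [Q(√157, √182) : Q] = 2 · 2 = 4.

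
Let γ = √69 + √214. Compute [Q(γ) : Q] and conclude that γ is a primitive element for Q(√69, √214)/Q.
[Q(γ) : Q] = 4 (equivalently, Q(γ) = Q(√69, √214))

Obviously Q(γ) ⊆ Q(√69, √214), and [Q(√69, √214):Q] = 4 (since 69, 214 are distinct squarefree integers > 1 with 14766 not a perfect square). To show equality we compute the minimal polynomial of γ. From γ = √69 + √214: γ^2 = 69 + 2√(14766) + 214 = 283 + 2√(14766), so γ^2 - 283 = 2√(14766); squaring, (γ^2 - 283)^2 = 4·14766, i.e. γ^4 - 566γ^2 + 80089 - 59064 = 0, i.e. γ^4 - 566γ^2 + 21025 = 0. So γ is a root of x^4 - 566x^2 + 21025. This polynomial is irreducible over Q: it has no rational root (each ±√69 ± √214 is irrational), and any factorization into two quadratics over Q would force √(14766) ∈ Q (pairing opposite roots) or √69, √214 ∈ Q (other pairings), all impossible. Hence [Q(γ):Q] = 4 = [Q(√69, √214):Q], so Q(γ) = Q(√69, √214).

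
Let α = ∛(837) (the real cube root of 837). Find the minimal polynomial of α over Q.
m_α(x) = x^3 - 837

α satisfies α^3 = 837, so x^3 - 837 annihilates α. By the rational root test, a rational root p/q (in lowest terms) of x^3 - 837 would satisfy p^3 = 837 q^3, forcing q = 1 and p^3 = 837; but 837 is not a perfect cube, contradiction. A monic cubic over Q with no rational root is irreducible (any nontrivial factorization would include a linear factor). Hence x^3 - 837 is the minimal polynomial of α, and in particular [Q(α):Q] = 3.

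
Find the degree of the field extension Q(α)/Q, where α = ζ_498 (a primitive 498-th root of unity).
[Q(α):Q] = 164

The minimal polynomial of ζ_498 over Q is the 498-th cyclotomic polynomial Φ_498(x), which is irreducible over Q and has degree φ(498) = 164. Hence [Q(α):Q] = φ(498) = 164.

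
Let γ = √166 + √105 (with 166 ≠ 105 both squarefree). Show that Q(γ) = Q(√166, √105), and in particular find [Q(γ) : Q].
[Q(γ) : Q] = 4 (equivalently, Q(γ) = Q(√166, √105))

Obviously Q(γ) ⊆ Q(√166, √105), and [Q(√166, √105):Q] = 4 (since 166, 105 are distinct squarefree integers > 1 with 17430 not a perfect square). To show equality we compute the minimal polynomial of γ. From γ = √166 + √105: γ^2 = 166 + 2√(17430) + 105 = 271 + 2√(17430), so γ^2 - 271 = 2√(17430); squaring, (γ^2 - 271)^2 = 4·17430, i.e. γ^4 - 542γ^2 + 73441 - 69720 = 0, i.e. γ^4 - 542γ^2 + 3721 = 0. So γ is a root of x^4 - 542x^2 + 3721. This polynomial is irreducible over Q: it has no rational root (each ±√166 ± √105 is irrational), and any factorization into two quadratics over Q would force √(17430) ∈ Q (pairing opposite roots) or √166, √105 ∈ Q (other pairings), all impossible. Hence [Q(γ):Q] = 4 = [Q(√166, √105):Q], so Q(γ) = Q(√166, √105).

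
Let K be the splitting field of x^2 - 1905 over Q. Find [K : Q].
[K : Q] = 2

f(x) = x^2 - 1905 factors as (x - √1905)(x + √1905). The splitting field is K = Q(√1905). Since 1905 is squarefree and > 1, it is not a perfect square, so x^2 - 1905 is irreducible over Q and [Q(√1905) : Q] = 2. Hence [K : Q] = 2.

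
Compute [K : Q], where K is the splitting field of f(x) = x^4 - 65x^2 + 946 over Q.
[K : Q] = 4

Solving the quadratic in x^2: x^2 = (65 ± √(65^2 - 4·946))/2 = (65 ± √441)/2 = (65 ± 21)/2, giving x^2 = 22 or x^2 = 43. So f(x) = (x^2 - 22)(x^2 - 43) and the roots of f are ±√22, ±√43. Hence the splitting field is K = Q(√22, √43). Since 22 and 43 are distinct squarefree integers > 1, their product 946 is not a perfect square, so √43 ∉ Q(√22). By the tower law [K:Q] = [Q(√22,√43):Q(√22)] · [Q(√22):Q] = 2 · 2 = 4.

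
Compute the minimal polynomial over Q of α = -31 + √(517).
m_α(x) = x^2 + 62x + 444

From α + 31 = √(517), squaring gives (α + 31)^2 = 517, i.e. α^2 + 62α + 961 = 517, so α^2 + 62α + 444 = 0. The discriminant of x^2 + 62x + 444 is (62)^2 - 4·(444) = 3844 - 1776 = 2068, and 4·(517) is not a perfect square in Q since 517 is squarefree and ≠ 1. Hence x^2 + 62x + 444 is irreducible over Q and is the minimal polynomial of α.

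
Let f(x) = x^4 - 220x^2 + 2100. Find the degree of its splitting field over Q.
[K : Q] = 4

Solving the quadratic in x^2: x^2 = (220 ± √(220^2 - 4·2100))/2 = (220 ± √40000)/2 = (220 ± 200)/2, giving x^2 = 10 or x^2 = 210. So f(x) = (x^2 - 10)(x^2 - 210) and the roots of f are ±√10, ±√210. Hence the splitting field is K = Q(√10, √210). Since 10 and 210 are distinct squarefree integers > 1, their product 2100 is not a perfect square, so √210 ∉ Q(√10). By the tower law [K:Q] = [Q(√10,√210):Q(√10)] · [Q(√10):Q] = 2 · 2 = 4.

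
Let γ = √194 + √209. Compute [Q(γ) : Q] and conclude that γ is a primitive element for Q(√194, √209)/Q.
[Q(γ) : Q] = 4 (equivalently, Q(γ) = Q(√194, √209))

Obviously Q(γ) ⊆ Q(√194, √209), and [Q(√194, √209):Q] = 4 (since 194, 209 are distinct squarefree integers > 1 with 40546 not a perfect square). To show equality we compute the minimal polynomial of γ. From γ = √194 + √209: γ^2 = 194 + 2√(40546) + 209 = 403 + 2√(40546), so γ^2 - 403 = 2√(40546); squaring, (γ^2 - 403)^2 = 4·40546, i.e. γ^4 - 806γ^2 + 162409 - 162184 = 0, i.e. γ^4 - 806γ^2 + 225 = 0. So γ is a root of x^4 - 806x^2 + 225. This polynomial is irreducible over Q: it has no rational root (each ±√194 ± √209 is irrational), and any factorization into two quadratics over Q would force √(40546) ∈ Q (pairing opposite roots) or √194, √209 ∈ Q (other pairings), all impossible. Hence [Q(γ):Q] = 4 = [Q(√194, √209):Q], so Q(γ) = Q(√194, √209).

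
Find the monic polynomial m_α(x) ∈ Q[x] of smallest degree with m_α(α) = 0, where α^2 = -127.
m_α(x) = x^2 + 127

α satisfies α^2 + 127 = 0, so x^2 + 127 annihilates α. Since d = -127 is squarefree and ≠ 1, it is not a perfect square in Q, so x^2 + 127 has no rational root and is therefore irreducible over Q (a degree-2 polynomial over a field is irreducible iff it has no root). Hence m_α(x) = x^2 + 127.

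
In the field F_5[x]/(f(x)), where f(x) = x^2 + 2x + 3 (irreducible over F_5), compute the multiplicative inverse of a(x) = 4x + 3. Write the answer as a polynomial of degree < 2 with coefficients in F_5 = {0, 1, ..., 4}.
a(x)^(-1) ≡ 2x (mod f(x))

Since f is irreducible over F_5, F_5[x]/(f) is a field and a(x) ≠ 0 has an inverse. Apply the extended Euclidean algorithm to f(x) and a(x) in F_5[x]: f(x) = (4x)·a(x) + (3). The last nonzero remainder is the constant 3 = gcd(f, a) in F_5. Back-substituting through the division chain expresses 3 = s(x)·a(x) + t(x)·f(x) with s(x) ≡ x (mod f), so (x)·a(x) ≡ 3 (mod f). Multiplying by 3^(-1) ≡ 2 in F_5 gives a(x)^(-1) ≡ 2·(x) ≡ 2x (mod f). Check: (4x + 3)·(2x) = 3x^2 + x ≡ 1 (mod x^2 + 2x + 3).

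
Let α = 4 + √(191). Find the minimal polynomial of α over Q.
m_α(x) = x^2 - 8x - 175

From α - 4 = √(191), squaring gives (α - 4)^2 = 191, i.e. α^2 - 8α + 16 = 191, so α^2 - 8α - 175 = 0. The discriminant of x^2 - 8x - 175 is (-8)^2 - 4·(-175) = 64 + 700 = 764, and 4·(191) is not a perfect square in Q since 191 is squarefree and ≠ 1. Hence x^2 - 8x - 175 is irreducible over Q and is the minimal polynomial of α.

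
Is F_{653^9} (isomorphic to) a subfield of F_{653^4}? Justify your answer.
No: F_{653^9} is not a subfield of F_{653^4}

F_{p^m} embeds in F_{p^n} iff m | n. Here 9 ∤ 4 (since 4 = 0·9 + 4 with remainder 4 ≠ 0), so F_{653^9} is not a subfield of F_{653^4}. Equivalently: if it were, the tower law would give 9 = [F_{653^9}:F_653] dividing [F_{653^4}:F_653] = 4, contradiction.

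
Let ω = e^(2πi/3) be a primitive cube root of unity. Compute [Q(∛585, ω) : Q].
[Q(∛585, ω) : Q] = 6

[Q(∛585):Q] = 3 (min poly x^3 - 585, irreducible since 585 is not a perfect cube). [Q(ω):Q] = 2 (min poly x^2 + x + 1). Since Q(∛585) ⊂ R and ω ∉ R, we have ω ∉ Q(∛585), so x^2 + x + 1 remains irreducible over Q(∛585) and [Q(∛585, ω) : Q(∛585)] = 2. By the tower law, [Q(∛585, ω) : Q] = 3 · 2 = 6. (In fact Q(∛585, ω) is the splitting field of x^3 - 585 over Q.)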